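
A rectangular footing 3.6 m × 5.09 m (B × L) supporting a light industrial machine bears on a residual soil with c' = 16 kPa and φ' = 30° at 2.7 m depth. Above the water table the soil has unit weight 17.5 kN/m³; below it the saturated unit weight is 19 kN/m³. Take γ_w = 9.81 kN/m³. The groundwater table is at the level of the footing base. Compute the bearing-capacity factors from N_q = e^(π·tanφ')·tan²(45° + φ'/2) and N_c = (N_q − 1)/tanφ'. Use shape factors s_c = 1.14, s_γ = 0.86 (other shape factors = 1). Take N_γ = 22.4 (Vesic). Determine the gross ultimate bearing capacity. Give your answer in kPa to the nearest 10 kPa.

tan30° = 0.5774, so N_q = e^(π×0.5774)·tan²(60°) = 6.134 × 3.0 = 18.4.
N_c = (18.4 − 1)/tan30° = 30.14.
Overburden at base level: q = 17.5 × 2.7 = 47.25 kPa.
Below the base the soil is submerged, so the ½γBN_γ term uses γ' = 19 − 9.81 = 9.19 kN/m³.
Cohesion term c·N_c·s_c = 16 × 30.14 × 1.14 = 549.75 kPa; surcharge term q·N_q = 47.25 × 18.401 = 869.45 kPa; self-weight term 0.5·γ·B·N_γ·s_γ = 0.5 × 9.19 × 3.6 × 22.4 × 0.86 = 318.67 kPa.
q_ult = 549.75 + 869.45 + 318.67 = 1737.9 kPa.

q_ult ≈ 1740 kPa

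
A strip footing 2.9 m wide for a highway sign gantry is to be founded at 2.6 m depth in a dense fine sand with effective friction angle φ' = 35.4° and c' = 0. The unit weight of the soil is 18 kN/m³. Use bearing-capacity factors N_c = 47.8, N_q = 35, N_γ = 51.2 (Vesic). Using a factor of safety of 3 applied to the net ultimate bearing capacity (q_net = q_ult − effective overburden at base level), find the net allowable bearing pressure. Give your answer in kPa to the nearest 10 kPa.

Overburden at base level: q = 18 × 2.6 = 46.8 kPa.
Surcharge term q·N_q = 46.8 × 35 = 1638 kPa; self-weight term 0.5·γ·B·N_γ = 0.5 × 18 × 2.9 × 51.2 = 1336.3 kPa.
q_ult = 1638 + 1336.3 = 2974.3 kPa.
Net ultimate: q_net = 2974.3 − 46.8 = 2927.5 kPa.
q_all(net) = 2927.5 / 3 = 975.84 kPa.

q_all(net) ≈ 980 kPa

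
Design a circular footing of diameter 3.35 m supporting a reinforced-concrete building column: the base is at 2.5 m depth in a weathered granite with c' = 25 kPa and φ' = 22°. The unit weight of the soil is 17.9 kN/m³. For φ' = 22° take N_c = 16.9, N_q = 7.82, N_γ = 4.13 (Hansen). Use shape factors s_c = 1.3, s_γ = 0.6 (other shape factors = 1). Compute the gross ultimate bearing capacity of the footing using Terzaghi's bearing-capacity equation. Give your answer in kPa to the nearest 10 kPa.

Overburden at base level: q = 17.9 × 2.5 = 44.75 kPa.
Cohesion term c·N_c·s_c = 25 × 16.9 × 1.3 = 549.25 kPa; surcharge term q·N_q = 44.75 × 7.82 = 349.94 kPa; self-weight term 0.5·γ·B·N_γ·s_γ = 0.5 × 17.9 × 3.35 × 4.13 × 0.6 = 74.297 kPa.
q_ult = 549.25 + 349.94 + 74.297 = 973.49 kPa.

q_ult ≈ 970 kPa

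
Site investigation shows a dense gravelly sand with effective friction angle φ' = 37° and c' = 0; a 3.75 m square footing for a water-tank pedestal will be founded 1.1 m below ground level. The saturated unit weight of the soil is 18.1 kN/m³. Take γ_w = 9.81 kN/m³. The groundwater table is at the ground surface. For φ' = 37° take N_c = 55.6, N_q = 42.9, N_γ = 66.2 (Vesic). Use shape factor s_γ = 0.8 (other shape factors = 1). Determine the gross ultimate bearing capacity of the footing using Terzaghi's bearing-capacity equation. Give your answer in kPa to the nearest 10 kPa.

γ' = 18.1 − 9.81 = 8.29 kN/m³ (submerged throughout). q = 8.29 × 1.1 = 9.119 kPa; the same γ' applies in the ½γBN_γ term.
q·N_q = 9.119 × 42.9 = 391.21 kPa
0.5·γ·B·N_γ·s_γ = 0.5 × 8.29 × 3.75 × 66.2 × 0.8 = 823.2 kPa
q_ult = 391.21 + 823.2 = 1214.4 kPa.

q_ult ≈ 1210 kPa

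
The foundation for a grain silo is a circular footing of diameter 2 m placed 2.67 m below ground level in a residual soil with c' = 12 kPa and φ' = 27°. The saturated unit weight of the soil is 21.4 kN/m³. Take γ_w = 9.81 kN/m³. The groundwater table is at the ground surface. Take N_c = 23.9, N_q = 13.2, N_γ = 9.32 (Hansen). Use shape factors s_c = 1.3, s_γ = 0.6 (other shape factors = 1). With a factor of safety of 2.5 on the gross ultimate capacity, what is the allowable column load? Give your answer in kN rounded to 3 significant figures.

P_all ≈ 1060 kN

Water table at ground surface, so effective unit weight γ' = 21.4 − 9.81 = 11.59 kN/m³ is used throughout; overburden q = 11.59 × 2.67 = 30.945 kPa; the same γ' applies in the ½γBN_γ term.
Cohesion term c·N_c·s_c = 12 × 23.9 × 1.3 = 372.84 kPa; surcharge term q·N_q = 30.945 × 13.2 = 408.48 kPa; self-weight term 0.5·γ·B·N_γ·s_γ = 0.5 × 11.59 × 2 × 9.32 × 0.6 = 64.811 kPa.
q_ult = 372.84 + 408.48 + 64.811 = 846.13 kPa.
Gross allowable pressure q_all = 846.13 / 2.5 = 338.45 kPa.
Footing area = 3.1416 m², so allowable column load = 338.45 × 3.1416 = 1063.3 kN.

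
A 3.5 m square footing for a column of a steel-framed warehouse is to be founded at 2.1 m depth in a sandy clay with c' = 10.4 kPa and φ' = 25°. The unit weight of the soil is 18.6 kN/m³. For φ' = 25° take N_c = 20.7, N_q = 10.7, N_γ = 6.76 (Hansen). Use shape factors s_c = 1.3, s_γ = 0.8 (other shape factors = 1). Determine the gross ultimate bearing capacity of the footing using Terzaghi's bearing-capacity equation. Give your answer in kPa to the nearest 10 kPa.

q_ult ≈ 870 kPa

Effective surcharge at the founding depth q = γ·D_f = 18.6 × 2.1 = 39.06 kPa.
q_ult = c·N_c·s_c + q·N_q + 0.5·γ·B·N_γ·s_γ
     = 10.4 × 20.7 × 1.3 + 39.06 × 10.7 + 0.5 × 18.6 × 3.5 × 6.76 × 0.8
     = 279.86 + 417.94 + 176.03 = 873.84 kPa.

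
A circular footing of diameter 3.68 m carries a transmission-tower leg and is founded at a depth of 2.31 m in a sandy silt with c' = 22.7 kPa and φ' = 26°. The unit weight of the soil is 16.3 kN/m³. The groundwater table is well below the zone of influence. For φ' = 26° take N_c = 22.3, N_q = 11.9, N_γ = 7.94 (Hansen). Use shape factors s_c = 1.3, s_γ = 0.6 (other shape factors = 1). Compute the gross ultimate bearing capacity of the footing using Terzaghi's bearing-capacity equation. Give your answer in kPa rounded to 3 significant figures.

q_ult ≈ 1250 kPa

q = γ·D_f = 16.3 × 2.31 = 37.653 kPa.
c·N_c·s_c = 22.7 × 22.3 × 1.3 = 658.07 kPa
q·N_q = 37.653 × 11.9 = 448.07 kPa
0.5·γ·B·N_γ·s_γ = 0.5 × 16.3 × 3.68 × 7.94 × 0.6 = 142.88 kPa
q_ult = 658.07 + 448.07 + 142.88 = 1249 kPa.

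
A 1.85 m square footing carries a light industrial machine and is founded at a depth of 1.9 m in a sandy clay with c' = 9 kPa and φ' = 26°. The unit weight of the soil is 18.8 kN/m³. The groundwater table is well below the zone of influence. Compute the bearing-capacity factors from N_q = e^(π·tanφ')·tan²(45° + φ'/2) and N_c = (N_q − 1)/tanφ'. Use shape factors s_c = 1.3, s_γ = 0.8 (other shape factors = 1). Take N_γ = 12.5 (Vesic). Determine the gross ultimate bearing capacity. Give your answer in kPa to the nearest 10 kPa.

tan26° = 0.4877, so N_q = e^(π×0.4877)·tan²(58°) = 4.629 × 2.561 = 11.85.
N_c = (11.85 − 1)/tan26° = 22.25.
q = γ·D_f = 18.8 × 1.9 = 35.72 kPa.
c·N_c·s_c = 9 × 22.254 × 1.3 = 260.38 kPa
q·N_q = 35.72 × 11.854 = 423.43 kPa
0.5·γ·B·N_γ·s_γ = 0.5 × 18.8 × 1.85 × 12.5 × 0.8 = 173.9 kPa
q_ult = 260.38 + 423.43 + 173.9 = 857.71 kPa.

q_ult ≈ 860 kPa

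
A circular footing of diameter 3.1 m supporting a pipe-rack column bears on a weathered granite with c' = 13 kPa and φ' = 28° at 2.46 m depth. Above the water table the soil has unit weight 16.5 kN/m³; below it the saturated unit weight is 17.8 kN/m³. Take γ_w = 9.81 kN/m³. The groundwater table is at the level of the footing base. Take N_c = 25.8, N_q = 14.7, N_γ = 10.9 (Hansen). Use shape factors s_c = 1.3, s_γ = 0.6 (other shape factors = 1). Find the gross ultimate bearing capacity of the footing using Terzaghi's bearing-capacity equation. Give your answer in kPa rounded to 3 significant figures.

q = γ·D_f = 16.5 × 2.46 = 40.59 kPa.
For the ½γBN_γ term take γ' = 17.8 − 9.81 = 7.99 kN/m³ (soil below base is submerged).
c·N_c·s_c = 13 × 25.8 × 1.3 = 436.02 kPa
q·N_q = 40.59 × 14.7 = 596.67 kPa
0.5·γ·B·N_γ·s_γ = 0.5 × 7.99 × 3.1 × 10.9 × 0.6 = 80.995 kPa
q_ult = 436.02 + 596.67 + 80.995 = 1113.7 kPa.

q_ult ≈ 1110 kPa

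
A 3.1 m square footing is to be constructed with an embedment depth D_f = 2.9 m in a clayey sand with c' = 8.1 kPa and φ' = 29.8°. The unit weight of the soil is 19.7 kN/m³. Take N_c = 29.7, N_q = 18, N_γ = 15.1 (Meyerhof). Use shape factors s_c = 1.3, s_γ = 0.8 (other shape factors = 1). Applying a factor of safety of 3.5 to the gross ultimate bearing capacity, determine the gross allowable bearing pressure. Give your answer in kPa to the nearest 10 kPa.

q = γ·D_f = 19.7 × 2.9 = 57.13 kPa.
c·N_c·s_c = 8.1 × 29.7 × 1.3 = 312.74 kPa
q·N_q = 57.13 × 18 = 1028.3 kPa
0.5·γ·B·N_γ·s_γ = 0.5 × 19.7 × 3.1 × 15.1 × 0.8 = 368.86 kPa
q_ult = 312.74 + 1028.3 + 368.86 = 1709.9 kPa.
q_all = q_ult / FS = 1709.9 / 3.5 = 488.56 kPa.

q_all ≈ 490 kPa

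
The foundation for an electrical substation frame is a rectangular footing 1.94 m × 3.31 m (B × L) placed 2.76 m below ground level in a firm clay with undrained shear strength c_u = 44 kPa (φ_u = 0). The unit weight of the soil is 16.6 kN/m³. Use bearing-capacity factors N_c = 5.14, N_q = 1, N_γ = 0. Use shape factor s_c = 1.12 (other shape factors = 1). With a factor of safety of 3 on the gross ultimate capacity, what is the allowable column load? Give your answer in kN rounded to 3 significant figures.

Overburden at base level: q = 16.6 × 2.76 = 45.816 kPa.
Cohesion term c·N_c·s_c = 44 × 5.14 × 1.12 = 253.3 kPa; surcharge term q·N_q = 45.816 × 1 = 45.816 kPa.
q_ult = 253.3 + 45.816 = 299.12 kPa.
Gross allowable pressure q_all = 299.12 / 3 = 99.705 kPa.
Footing area = 6.4214 m², so allowable column load = 99.705 × 6.4214 = 640.25 kN.

P_all ≈ 640 kN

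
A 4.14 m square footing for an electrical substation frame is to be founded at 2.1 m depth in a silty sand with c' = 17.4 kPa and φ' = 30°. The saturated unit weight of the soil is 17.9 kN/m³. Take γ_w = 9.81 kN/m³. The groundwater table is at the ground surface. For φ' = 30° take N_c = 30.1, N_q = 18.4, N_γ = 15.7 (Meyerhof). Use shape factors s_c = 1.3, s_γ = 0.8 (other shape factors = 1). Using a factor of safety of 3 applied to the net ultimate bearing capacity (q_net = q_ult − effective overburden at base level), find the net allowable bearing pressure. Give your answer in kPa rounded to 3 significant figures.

q_all(net) ≈ 396 kPa

With the water table at the surface the whole profile is submerged: γ' = 17.9 − 9.81 = 8.09 kN/m³, so q = γ'·D_f = 16.989 kPa; the same γ' applies in the ½γBN_γ term.
q_ult = c·N_c·s_c + q·N_q + 0.5·γ·B·N_γ·s_γ
     = 17.4 × 30.1 × 1.3 + 16.989 × 18.4 + 0.5 × 8.09 × 4.14 × 15.7 × 0.8
     = 680.86 + 312.6 + 210.33 = 1203.8 kPa.
Net ultimate: q_net = 1203.8 − 16.989 = 1186.8 kPa.
q_all(net) = 1186.8 / 3 = 395.6 kPa.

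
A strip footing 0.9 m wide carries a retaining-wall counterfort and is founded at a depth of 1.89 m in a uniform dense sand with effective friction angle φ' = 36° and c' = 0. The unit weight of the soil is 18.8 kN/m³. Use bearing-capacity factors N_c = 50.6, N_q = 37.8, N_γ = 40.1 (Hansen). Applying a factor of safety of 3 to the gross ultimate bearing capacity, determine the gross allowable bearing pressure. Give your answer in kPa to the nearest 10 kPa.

Overburden at base level: q = 18.8 × 1.89 = 35.532 kPa.
Surcharge term q·N_q = 35.532 × 37.8 = 1343.1 kPa; self-weight term 0.5·γ·B·N_γ = 0.5 × 18.8 × 0.9 × 40.1 = 339.25 kPa.
q_ult = 1343.1 + 339.25 = 1682.4 kPa.
q_all = q_ult / FS = 1682.4 / 3 = 560.79 kPa.

q_all ≈ 560 kPa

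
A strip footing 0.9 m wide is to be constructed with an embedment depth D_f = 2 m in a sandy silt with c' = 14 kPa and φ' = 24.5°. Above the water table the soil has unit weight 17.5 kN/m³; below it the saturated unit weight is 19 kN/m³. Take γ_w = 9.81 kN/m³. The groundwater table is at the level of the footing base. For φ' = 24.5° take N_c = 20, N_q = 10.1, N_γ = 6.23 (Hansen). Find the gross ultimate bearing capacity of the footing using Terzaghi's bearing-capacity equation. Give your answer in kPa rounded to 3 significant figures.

q_ult ≈ 659 kPa

Overburden at base level: q = 17.5 × 2 = 35 kPa.
Below the base the soil is submerged, so the ½γBN_γ term uses γ' = 19 − 9.81 = 9.19 kN/m³.
Cohesion term c·N_c = 14 × 20 = 280 kPa; surcharge term q·N_q = 35 × 10.1 = 353.5 kPa; self-weight term 0.5·γ·B·N_γ = 0.5 × 9.19 × 0.9 × 6.23 = 25.764 kPa.
q_ult = 280 + 353.5 + 25.764 = 659.26 kPa.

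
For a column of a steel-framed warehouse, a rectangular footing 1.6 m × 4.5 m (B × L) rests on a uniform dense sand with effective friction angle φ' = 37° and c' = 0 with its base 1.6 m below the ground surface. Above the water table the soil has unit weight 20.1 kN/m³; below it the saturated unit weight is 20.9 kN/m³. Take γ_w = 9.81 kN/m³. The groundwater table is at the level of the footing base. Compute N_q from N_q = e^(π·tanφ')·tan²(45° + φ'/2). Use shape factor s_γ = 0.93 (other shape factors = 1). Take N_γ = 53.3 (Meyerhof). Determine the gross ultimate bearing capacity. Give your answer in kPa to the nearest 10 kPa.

q_ult ≈ 1820 kPa

tan37° = 0.7536, so N_q = e^(π×0.7536)·tan²(63.5°) = 10.669 × 4.023 = 42.92.
Effective surcharge at the founding depth q = γ·D_f = 20.1 × 1.6 = 32.16 kPa.
The water table coincides with the base, so in the self-weight term γ → γ' = 11.09 kN/m³.
q_ult = q·N_q + 0.5·γ·B·N_γ·s_γ
     = 32.16 × 42.92 + 0.5 × 11.09 × 1.6 × 53.3 × 0.93
     = 1380.3 + 439.78 = 1820.1 kPa.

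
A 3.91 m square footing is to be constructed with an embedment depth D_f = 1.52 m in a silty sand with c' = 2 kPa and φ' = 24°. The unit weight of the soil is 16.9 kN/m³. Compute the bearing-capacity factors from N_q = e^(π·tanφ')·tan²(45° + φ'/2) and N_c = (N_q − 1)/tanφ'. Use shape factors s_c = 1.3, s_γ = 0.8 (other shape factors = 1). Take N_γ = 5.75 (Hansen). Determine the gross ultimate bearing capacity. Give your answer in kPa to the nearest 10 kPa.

q_ult ≈ 450 kPa

tan24° = 0.4452, so N_q = e^(π×0.4452)·tan²(57°) = 4.05 × 2.371 = 9.6.
N_c = (9.6 − 1)/tan24° = 19.32.
q = γ·D_f = 16.9 × 1.52 = 25.688 kPa.
c·N_c·s_c = 2 × 19.324 × 1.3 = 50.241 kPa
q·N_q = 25.688 × 9.6034 = 246.69 kPa
0.5·γ·B·N_γ·s_γ = 0.5 × 16.9 × 3.91 × 5.75 × 0.8 = 151.98 kPa
q_ult = 50.241 + 246.69 + 151.98 = 448.91 kPa.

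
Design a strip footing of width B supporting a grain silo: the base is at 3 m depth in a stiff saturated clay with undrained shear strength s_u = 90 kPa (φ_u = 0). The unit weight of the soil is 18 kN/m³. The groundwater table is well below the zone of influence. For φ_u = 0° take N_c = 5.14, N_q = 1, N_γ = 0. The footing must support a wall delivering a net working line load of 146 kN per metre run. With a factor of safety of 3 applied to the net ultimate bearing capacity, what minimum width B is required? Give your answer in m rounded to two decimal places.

Effective surcharge at the founding depth q = γ·D_f = 18 × 3 = 54 kPa.
q_ult = c·N_c + q·N_q
     = 90 × 5.14 + 54 × 1
     = 462.6 + 54 = 516.6 kPa.
For φ = 0 the ½γBN_γ term vanishes, so q_ult is independent of B. q_net = 516.6 − 54 = 462.6 kPa; q_all(net) = 462.6/3 = 154.2 kPa.
Required width B = w / q_all(net) = 146 / 154.2 = 0.947 m.

B = 0.95 m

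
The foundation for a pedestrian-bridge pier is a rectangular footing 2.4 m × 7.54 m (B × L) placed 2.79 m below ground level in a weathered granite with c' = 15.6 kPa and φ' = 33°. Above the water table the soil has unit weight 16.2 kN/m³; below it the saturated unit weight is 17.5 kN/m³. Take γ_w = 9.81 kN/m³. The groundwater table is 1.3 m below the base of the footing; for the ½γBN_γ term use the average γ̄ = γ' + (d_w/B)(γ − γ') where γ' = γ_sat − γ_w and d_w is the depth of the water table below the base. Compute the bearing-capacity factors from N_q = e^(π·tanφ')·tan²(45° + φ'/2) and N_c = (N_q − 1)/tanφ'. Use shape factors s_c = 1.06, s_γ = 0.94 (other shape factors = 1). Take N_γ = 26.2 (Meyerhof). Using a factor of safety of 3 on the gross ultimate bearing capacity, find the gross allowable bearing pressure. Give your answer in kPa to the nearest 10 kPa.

q_all ≈ 730 kPa

N_q = e^(π·tan33°)·tan²(61.5°) = 26.09; N_c = (N_q − 1)/tanφ' = 38.64.
Effective surcharge at the founding depth q = γ·D_f = 16.2 × 2.79 = 45.198 kPa.
With d_w = 1.3 m < B, γ̄ = 7.69 + (1.3/2.4) × (16.2 − 7.69) = 12.3 kN/m³.
q_ult = c·N_c·s_c + q·N_q + 0.5·γ·B·N_γ·s_γ
     = 15.6 × 38.638 × 1.06 + 45.198 × 26.092 + 0.5 × 12.3 × 2.4 × 26.2 × 0.94
     = 638.92 + 1179.3 + 363.5 = 2181.7 kPa.
q_all = 2181.7 / 3 = 727.24 kPa.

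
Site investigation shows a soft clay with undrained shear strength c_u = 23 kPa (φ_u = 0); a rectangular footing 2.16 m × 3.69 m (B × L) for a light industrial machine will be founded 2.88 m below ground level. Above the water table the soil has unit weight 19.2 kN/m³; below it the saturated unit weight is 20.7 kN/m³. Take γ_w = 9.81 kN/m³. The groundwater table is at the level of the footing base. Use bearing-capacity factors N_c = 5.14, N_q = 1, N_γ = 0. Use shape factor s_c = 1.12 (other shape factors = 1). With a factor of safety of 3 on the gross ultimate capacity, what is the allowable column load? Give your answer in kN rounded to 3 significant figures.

Effective surcharge at the founding depth q = γ·D_f = 19.2 × 2.88 = 55.296 kPa.
q_ult = c·N_c·s_c + q·N_q
     = 23 × 5.14 × 1.12 + 55.296 × 1
     = 132.41 + 55.296 = 187.7 kPa.
Gross allowable pressure q_all = 187.7 / 3 = 62.567 kPa.
Footing area = 7.9704 m², so allowable column load = 62.567 × 7.9704 = 498.69 kN.

P_all ≈ 499 kN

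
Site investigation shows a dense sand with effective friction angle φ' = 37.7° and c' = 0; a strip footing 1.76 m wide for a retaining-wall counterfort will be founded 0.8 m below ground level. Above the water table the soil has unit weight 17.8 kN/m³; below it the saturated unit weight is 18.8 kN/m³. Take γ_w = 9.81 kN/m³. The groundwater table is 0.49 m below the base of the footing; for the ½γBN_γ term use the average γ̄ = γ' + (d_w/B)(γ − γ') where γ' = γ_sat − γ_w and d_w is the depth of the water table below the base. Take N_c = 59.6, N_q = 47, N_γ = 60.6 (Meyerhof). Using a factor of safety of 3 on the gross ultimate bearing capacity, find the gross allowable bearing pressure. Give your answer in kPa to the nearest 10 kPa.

q = γ·D_f = 17.8 × 0.8 = 14.24 kPa.
γ' = 8.99 kN/m³; averaging over the depth B below the base, γ̄ = γ' + (d_w/B)(γ − γ') = 11.443 kN/m³.
q·N_q = 14.24 × 47 = 669.28 kPa
0.5·γ·B·N_γ = 0.5 × 11.443 × 1.76 × 60.6 = 610.22 kPa
q_ult = 669.28 + 610.22 = 1279.5 kPa.
q_all = 1279.5 / 3 = 426.5 kPa.

q_all ≈ 430 kPa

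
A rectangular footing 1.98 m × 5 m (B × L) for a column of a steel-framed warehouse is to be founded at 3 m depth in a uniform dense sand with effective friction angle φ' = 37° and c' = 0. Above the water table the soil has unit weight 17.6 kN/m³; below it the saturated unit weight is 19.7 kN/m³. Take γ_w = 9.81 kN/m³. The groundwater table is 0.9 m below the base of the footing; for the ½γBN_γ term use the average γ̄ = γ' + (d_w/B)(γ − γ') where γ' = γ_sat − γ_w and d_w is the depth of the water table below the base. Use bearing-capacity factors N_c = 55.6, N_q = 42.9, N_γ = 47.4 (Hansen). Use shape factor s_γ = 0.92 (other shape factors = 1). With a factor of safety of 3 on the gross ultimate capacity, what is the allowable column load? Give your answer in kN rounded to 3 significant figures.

P_all ≈ 9380 kN

Overburden at base level: q = 17.6 × 3 = 52.8 kPa.
The water table is 0.9 m below the base (< B = 1.98 m), so the ½γBN_γ term uses γ̄ = γ' + (d_w/B)(γ − γ') = 9.89 + (0.9/1.98)(17.6 − 9.89) = 13.395 kN/m³.
Surcharge term q·N_q = 52.8 × 42.9 = 2265.1 kPa; self-weight term 0.5·γ·B·N_γ·s_γ = 0.5 × 13.395 × 1.98 × 47.4 × 0.92 = 578.27 kPa.
q_ult = 2265.1 + 578.27 = 2843.4 kPa.
Gross allowable pressure q_all = 2843.4 / 3 = 947.8 kPa.
Footing area = 9.9 m², so allowable column load = 947.8 × 9.9 = 9383.2 kN.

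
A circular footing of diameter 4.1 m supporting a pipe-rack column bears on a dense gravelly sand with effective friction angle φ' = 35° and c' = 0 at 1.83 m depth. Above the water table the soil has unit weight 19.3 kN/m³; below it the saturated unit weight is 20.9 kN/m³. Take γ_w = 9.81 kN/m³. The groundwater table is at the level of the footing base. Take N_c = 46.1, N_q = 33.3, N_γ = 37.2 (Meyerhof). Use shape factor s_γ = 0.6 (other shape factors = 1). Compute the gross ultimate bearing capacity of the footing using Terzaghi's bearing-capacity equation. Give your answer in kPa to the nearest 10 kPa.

q_ult ≈ 1680 kPa

Effective surcharge at the founding depth q = γ·D_f = 19.3 × 1.83 = 35.319 kPa.
The water table coincides with the base, so in the self-weight term γ → γ' = 11.09 kN/m³.
q_ult = q·N_q + 0.5·γ·B·N_γ·s_γ
     = 35.319 × 33.3 + 0.5 × 11.09 × 4.1 × 37.2 × 0.6
     = 1176.1 + 507.43 = 1683.6 kPa.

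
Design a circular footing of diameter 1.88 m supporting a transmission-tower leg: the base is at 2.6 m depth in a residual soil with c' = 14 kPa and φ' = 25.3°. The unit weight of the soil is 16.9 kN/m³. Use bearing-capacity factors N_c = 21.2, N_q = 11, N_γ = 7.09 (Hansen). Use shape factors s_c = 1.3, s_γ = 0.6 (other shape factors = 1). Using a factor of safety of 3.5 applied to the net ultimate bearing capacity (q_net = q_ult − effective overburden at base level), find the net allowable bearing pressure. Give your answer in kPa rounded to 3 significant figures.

q_all(net) ≈ 255 kPa

Overburden at base level: q = 16.9 × 2.6 = 43.94 kPa.
Cohesion term c·N_c·s_c = 14 × 21.2 × 1.3 = 385.84 kPa; surcharge term q·N_q = 43.94 × 11 = 483.34 kPa; self-weight term 0.5·γ·B·N_γ·s_γ = 0.5 × 16.9 × 1.88 × 7.09 × 0.6 = 67.579 kPa.
q_ult = 385.84 + 483.34 + 67.579 = 936.76 kPa.
Net ultimate: q_net = 936.76 − 43.94 = 892.82 kPa.
q_all(net) = 892.82 / 3.5 = 255.09 kPa.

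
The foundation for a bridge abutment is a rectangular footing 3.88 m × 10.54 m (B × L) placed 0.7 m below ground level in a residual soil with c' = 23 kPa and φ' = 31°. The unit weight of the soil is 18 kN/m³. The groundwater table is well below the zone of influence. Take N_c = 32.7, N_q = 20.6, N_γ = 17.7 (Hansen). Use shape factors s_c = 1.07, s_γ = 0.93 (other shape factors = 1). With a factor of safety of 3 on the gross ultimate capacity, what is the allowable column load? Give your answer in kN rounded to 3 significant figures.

Overburden at base level: q = 18 × 0.7 = 12.6 kPa.
Cohesion term c·N_c·s_c = 23 × 32.7 × 1.07 = 804.75 kPa; surcharge term q·N_q = 12.6 × 20.6 = 259.56 kPa; self-weight term 0.5·γ·B·N_γ·s_γ = 0.5 × 18 × 3.88 × 17.7 × 0.93 = 574.82 kPa.
q_ult = 804.75 + 259.56 + 574.82 = 1639.1 kPa.
Gross allowable pressure q_all = 1639.1 / 3 = 546.38 kPa.
Footing area = 40.8952 m², so allowable column load = 546.38 × 40.8952 = 22344 kN.

P_all ≈ 22300 kN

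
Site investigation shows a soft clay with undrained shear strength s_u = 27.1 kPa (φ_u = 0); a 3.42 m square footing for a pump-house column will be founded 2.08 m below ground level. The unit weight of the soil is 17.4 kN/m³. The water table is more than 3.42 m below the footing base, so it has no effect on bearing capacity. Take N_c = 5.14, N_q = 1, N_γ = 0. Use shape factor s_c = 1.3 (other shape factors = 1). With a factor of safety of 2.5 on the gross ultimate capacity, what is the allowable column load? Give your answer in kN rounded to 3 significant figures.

Effective surcharge at the founding depth q = γ·D_f = 17.4 × 2.08 = 36.192 kPa.
q_ult = c·N_c·s_c + q·N_q
     = 27.1 × 5.14 × 1.3 + 36.192 × 1
     = 181.08 + 36.192 = 217.27 kPa.
Gross allowable pressure q_all = 217.27 / 2.5 = 86.91 kPa.
Footing area = 11.6964 m², so allowable column load = 86.91 × 11.6964 = 1016.5 kN.

P_all ≈ 1020 kN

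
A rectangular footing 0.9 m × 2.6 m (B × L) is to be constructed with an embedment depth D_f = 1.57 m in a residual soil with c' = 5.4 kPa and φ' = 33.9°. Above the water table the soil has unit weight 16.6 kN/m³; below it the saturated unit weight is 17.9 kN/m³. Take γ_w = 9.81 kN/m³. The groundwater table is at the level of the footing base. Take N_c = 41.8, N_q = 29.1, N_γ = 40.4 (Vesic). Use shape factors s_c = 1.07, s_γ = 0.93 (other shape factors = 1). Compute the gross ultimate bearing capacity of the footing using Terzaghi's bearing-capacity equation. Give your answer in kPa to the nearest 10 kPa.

q = γ·D_f = 16.6 × 1.57 = 26.062 kPa.
For the ½γBN_γ term take γ' = 17.9 − 9.81 = 8.09 kN/m³ (soil below base is submerged).
c·N_c·s_c = 5.4 × 41.8 × 1.07 = 241.52 kPa
q·N_q = 26.062 × 29.1 = 758.4 kPa
0.5·γ·B·N_γ·s_γ = 0.5 × 8.09 × 0.9 × 40.4 × 0.93 = 136.78 kPa
q_ult = 241.52 + 758.4 + 136.78 = 1136.7 kPa.

q_ult ≈ 1140 kPa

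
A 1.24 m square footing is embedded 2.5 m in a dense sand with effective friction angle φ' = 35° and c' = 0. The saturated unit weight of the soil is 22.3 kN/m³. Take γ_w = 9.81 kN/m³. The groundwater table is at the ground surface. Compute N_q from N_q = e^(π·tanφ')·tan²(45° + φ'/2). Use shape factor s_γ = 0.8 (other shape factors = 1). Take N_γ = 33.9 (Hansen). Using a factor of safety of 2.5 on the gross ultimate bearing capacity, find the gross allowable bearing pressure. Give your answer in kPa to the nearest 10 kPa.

q_all ≈ 500 kPa

N_q = e^(π·tan35°)·tan²(62.5°) = 33.3.
Water table at ground surface, so effective unit weight γ' = 22.3 − 9.81 = 12.49 kN/m³ is used throughout; overburden q = 12.49 × 2.5 = 31.225 kPa; the same γ' applies in the ½γBN_γ term.
Surcharge term q·N_q = 31.225 × 33.296 = 1039.7 kPa; self-weight term 0.5·γ·B·N_γ·s_γ = 0.5 × 12.49 × 1.24 × 33.9 × 0.8 = 210.01 kPa.
q_ult = 1039.7 + 210.01 = 1249.7 kPa.
q_all = 1249.7 / 2.5 = 499.87 kPa.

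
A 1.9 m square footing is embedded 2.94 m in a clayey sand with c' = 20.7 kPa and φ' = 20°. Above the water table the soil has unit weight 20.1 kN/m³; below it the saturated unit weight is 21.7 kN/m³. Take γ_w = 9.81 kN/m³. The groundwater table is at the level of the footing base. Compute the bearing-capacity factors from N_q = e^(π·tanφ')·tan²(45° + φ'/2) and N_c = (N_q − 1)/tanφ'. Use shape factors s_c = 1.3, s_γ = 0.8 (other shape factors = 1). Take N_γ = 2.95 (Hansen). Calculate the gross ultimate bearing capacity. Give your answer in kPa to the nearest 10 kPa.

tan20° = 0.364, so N_q = e^(π×0.364)·tan²(55°) = 3.138 × 2.04 = 6.4.
N_c = (6.4 − 1)/tan20° = 14.83.
Effective surcharge at the founding depth q = γ·D_f = 20.1 × 2.94 = 59.094 kPa.
The water table coincides with the base, so in the self-weight term γ → γ' = 11.89 kN/m³.
q_ult = c·N_c·s_c + q·N_q + 0.5·γ·B·N_γ·s_γ
     = 20.7 × 14.835 × 1.3 + 59.094 × 6.3994 + 0.5 × 11.89 × 1.9 × 2.95 × 0.8
     = 399.2 + 378.17 + 26.657 = 804.03 kPa.

q_ult ≈ 800 kPa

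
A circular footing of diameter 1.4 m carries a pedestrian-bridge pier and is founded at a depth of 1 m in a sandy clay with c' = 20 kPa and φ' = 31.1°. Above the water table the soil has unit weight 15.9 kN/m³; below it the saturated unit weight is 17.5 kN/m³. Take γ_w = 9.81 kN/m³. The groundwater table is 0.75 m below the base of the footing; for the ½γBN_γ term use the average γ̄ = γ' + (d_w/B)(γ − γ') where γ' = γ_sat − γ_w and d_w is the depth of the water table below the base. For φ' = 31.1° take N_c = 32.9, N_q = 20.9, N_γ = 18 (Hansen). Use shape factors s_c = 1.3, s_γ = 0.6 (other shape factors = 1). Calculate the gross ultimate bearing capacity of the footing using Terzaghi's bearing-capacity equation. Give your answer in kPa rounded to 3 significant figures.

Effective surcharge at the founding depth q = γ·D_f = 15.9 × 1 = 15.9 kPa.
With d_w = 0.75 m < B, γ̄ = 7.69 + (0.75/1.4) × (15.9 − 7.69) = 12.088 kN/m³.
q_ult = c·N_c·s_c + q·N_q + 0.5·γ·B·N_γ·s_γ
     = 20 × 32.9 × 1.3 + 15.9 × 20.9 + 0.5 × 12.088 × 1.4 × 18 × 0.6
     = 855.4 + 332.31 + 91.387 = 1279.1 kPa.

q_ult ≈ 1280 kPa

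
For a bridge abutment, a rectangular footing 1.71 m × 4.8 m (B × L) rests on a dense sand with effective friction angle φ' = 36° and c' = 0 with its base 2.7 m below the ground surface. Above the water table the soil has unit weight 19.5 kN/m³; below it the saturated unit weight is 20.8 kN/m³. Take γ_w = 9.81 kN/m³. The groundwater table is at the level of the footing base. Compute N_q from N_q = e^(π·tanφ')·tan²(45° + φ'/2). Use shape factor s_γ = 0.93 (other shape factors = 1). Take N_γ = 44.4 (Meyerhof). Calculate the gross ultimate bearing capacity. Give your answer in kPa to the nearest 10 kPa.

q_ult ≈ 2380 kPa

tan36° = 0.7265, so N_q = e^(π×0.7265)·tan²(63°) = 9.801 × 3.852 = 37.75.
Overburden at base level: q = 19.5 × 2.7 = 52.65 kPa.
Below the base the soil is submerged, so the ½γBN_γ term uses γ' = 20.8 − 9.81 = 10.99 kN/m³.
Surcharge term q·N_q = 52.65 × 37.752 = 1987.7 kPa; self-weight term 0.5·γ·B·N_γ·s_γ = 0.5 × 10.99 × 1.71 × 44.4 × 0.93 = 388 kPa.
q_ult = 1987.7 + 388 = 2375.7 kPa.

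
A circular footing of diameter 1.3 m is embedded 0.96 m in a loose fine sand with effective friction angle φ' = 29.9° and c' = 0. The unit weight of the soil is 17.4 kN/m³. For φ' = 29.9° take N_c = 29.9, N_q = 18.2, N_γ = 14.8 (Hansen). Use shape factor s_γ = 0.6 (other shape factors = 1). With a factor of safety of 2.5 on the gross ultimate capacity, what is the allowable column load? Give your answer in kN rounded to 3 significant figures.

Overburden at base level: q = 17.4 × 0.96 = 16.704 kPa.
Surcharge term q·N_q = 16.704 × 18.2 = 304.01 kPa; self-weight term 0.5·γ·B·N_γ·s_γ = 0.5 × 17.4 × 1.3 × 14.8 × 0.6 = 100.43 kPa.
q_ult = 304.01 + 100.43 = 404.45 kPa.
Gross allowable pressure q_all = 404.45 / 2.5 = 161.78 kPa.
Footing area = 1.3273 m², so allowable column load = 161.78 × 1.3273 = 214.73 kN.

P_all ≈ 215 kN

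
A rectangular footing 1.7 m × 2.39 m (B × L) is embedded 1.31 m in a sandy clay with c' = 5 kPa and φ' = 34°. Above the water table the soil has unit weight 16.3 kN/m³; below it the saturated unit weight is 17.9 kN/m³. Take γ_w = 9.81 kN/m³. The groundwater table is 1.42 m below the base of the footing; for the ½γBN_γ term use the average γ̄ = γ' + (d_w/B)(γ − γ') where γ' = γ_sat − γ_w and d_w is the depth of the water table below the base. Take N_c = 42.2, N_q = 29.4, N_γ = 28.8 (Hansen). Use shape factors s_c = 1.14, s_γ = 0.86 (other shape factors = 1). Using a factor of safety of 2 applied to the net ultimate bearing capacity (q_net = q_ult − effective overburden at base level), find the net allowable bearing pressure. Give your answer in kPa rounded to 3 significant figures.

q_all(net) ≈ 581 kPa

Overburden at base level: q = 16.3 × 1.31 = 21.353 kPa.
The water table is 1.42 m below the base (< B = 1.7 m), so the ½γBN_γ term uses γ̄ = γ' + (d_w/B)(γ − γ') = 8.09 + (1.42/1.7)(16.3 − 8.09) = 14.948 kN/m³.
Cohesion term c·N_c·s_c = 5 × 42.2 × 1.14 = 240.54 kPa; surcharge term q·N_q = 21.353 × 29.4 = 627.78 kPa; self-weight term 0.5·γ·B·N_γ·s_γ = 0.5 × 14.948 × 1.7 × 28.8 × 0.86 = 314.69 kPa.
q_ult = 240.54 + 627.78 + 314.69 = 1183 kPa.
Net ultimate: q_net = 1183 − 21.353 = 1161.7 kPa.
q_all(net) = 1161.7 / 2 = 580.83 kPa.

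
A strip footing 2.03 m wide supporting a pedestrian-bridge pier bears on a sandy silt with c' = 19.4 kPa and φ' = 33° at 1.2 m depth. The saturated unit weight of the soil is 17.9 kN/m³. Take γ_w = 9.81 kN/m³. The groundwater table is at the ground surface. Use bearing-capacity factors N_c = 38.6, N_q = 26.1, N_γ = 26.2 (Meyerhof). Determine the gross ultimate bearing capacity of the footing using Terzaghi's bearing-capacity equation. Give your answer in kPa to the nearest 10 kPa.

q_ult ≈ 1220 kPa

With the water table at the surface the whole profile is submerged: γ' = 17.9 − 9.81 = 8.09 kN/m³, so q = γ'·D_f = 9.708 kPa; the same γ' applies in the ½γBN_γ term.
q_ult = c·N_c + q·N_q + 0.5·γ·B·N_γ
     = 19.4 × 38.6 + 9.708 × 26.1 + 0.5 × 8.09 × 2.03 × 26.2
     = 748.84 + 253.38 + 215.14 = 1217.4 kPa.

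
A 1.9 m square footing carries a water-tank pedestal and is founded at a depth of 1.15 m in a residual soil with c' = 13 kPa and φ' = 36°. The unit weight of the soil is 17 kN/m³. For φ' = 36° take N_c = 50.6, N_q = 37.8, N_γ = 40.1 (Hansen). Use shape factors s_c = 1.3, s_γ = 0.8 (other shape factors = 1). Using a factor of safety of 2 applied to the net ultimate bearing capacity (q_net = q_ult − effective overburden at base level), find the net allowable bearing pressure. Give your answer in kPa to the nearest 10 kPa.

Overburden at base level: q = 17 × 1.15 = 19.55 kPa.
Cohesion term c·N_c·s_c = 13 × 50.6 × 1.3 = 855.14 kPa; surcharge term q·N_q = 19.55 × 37.8 = 738.99 kPa; self-weight term 0.5·γ·B·N_γ·s_γ = 0.5 × 17 × 1.9 × 40.1 × 0.8 = 518.09 kPa.
q_ult = 855.14 + 738.99 + 518.09 = 2112.2 kPa.
Net ultimate: q_net = 2112.2 − 19.55 = 2092.7 kPa.
q_all(net) = 2092.7 / 2 = 1046.3 kPa.

q_all(net) ≈ 1050 kPa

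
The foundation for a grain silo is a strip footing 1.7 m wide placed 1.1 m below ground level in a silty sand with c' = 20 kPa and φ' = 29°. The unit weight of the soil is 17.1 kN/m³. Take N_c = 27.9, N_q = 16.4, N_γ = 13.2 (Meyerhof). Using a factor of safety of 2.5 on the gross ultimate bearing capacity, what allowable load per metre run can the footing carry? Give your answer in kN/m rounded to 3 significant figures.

≈ 720 kN/m

Effective surcharge at the founding depth q = γ·D_f = 17.1 × 1.1 = 18.81 kPa.
q_ult = c·N_c + q·N_q + 0.5·γ·B·N_γ
     = 20 × 27.9 + 18.81 × 16.4 + 0.5 × 17.1 × 1.7 × 13.2
     = 558 + 308.48 + 191.86 = 1058.3 kPa.
Gross allowable pressure q_all = 1058.3 / 2.5 = 423.34 kPa.
Allowable wall load = q_all × B = 423.34 × 1.7 = 719.68 kN per metre run.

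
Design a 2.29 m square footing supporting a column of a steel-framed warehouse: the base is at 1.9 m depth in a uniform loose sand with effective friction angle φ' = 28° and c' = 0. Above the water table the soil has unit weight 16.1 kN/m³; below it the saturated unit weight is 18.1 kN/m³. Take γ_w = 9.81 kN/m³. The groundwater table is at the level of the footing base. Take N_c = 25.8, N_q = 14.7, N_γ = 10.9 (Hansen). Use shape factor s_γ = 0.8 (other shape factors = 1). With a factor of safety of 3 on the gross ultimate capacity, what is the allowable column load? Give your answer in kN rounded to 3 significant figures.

q = γ·D_f = 16.1 × 1.9 = 30.59 kPa.
For the ½γBN_γ term take γ' = 18.1 − 9.81 = 8.29 kN/m³ (soil below base is submerged).
q·N_q = 30.59 × 14.7 = 449.67 kPa
0.5·γ·B·N_γ·s_γ = 0.5 × 8.29 × 2.29 × 10.9 × 0.8 = 82.771 kPa
q_ult = 449.67 + 82.771 = 532.44 kPa.
Gross allowable pressure q_all = 532.44 / 3 = 177.48 kPa.
Footing area = 5.2441 m², so allowable column load = 177.48 × 5.2441 = 930.73 kN.

P_all ≈ 931 kN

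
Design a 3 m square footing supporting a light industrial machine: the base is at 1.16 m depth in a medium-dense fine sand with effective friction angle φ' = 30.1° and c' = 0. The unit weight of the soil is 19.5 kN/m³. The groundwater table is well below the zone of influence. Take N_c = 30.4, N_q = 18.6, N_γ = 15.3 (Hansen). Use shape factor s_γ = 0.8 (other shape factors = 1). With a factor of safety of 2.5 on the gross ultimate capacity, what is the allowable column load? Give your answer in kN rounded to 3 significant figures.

Effective surcharge at the founding depth q = γ·D_f = 19.5 × 1.16 = 22.62 kPa.
q_ult = q·N_q + 0.5·γ·B·N_γ·s_γ
     = 22.62 × 18.6 + 0.5 × 19.5 × 3 × 15.3 × 0.8
     = 420.73 + 358.02 = 778.75 kPa.
Gross allowable pressure q_all = 778.75 / 2.5 = 311.5 kPa.
Footing area = 9 m², so allowable column load = 311.5 × 9 = 2803.5 kN.

P_all ≈ 2800 kN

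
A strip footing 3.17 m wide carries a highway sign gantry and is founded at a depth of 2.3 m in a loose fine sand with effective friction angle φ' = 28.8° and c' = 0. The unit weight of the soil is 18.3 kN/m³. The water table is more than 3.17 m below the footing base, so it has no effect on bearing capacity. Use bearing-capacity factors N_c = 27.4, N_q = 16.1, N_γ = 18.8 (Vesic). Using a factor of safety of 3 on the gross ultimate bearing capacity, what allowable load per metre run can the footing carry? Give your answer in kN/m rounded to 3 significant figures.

≈ 1290 kN/m

q = γ·D_f = 18.3 × 2.3 = 42.09 kPa.
q·N_q = 42.09 × 16.1 = 677.65 kPa
0.5·γ·B·N_γ = 0.5 × 18.3 × 3.17 × 18.8 = 545.3 kPa
q_ult = 677.65 + 545.3 = 1223 kPa.
Gross allowable pressure q_all = 1223 / 3 = 407.65 kPa.
Allowable wall load = q_all × B = 407.65 × 3.17 = 1292.3 kN per metre run.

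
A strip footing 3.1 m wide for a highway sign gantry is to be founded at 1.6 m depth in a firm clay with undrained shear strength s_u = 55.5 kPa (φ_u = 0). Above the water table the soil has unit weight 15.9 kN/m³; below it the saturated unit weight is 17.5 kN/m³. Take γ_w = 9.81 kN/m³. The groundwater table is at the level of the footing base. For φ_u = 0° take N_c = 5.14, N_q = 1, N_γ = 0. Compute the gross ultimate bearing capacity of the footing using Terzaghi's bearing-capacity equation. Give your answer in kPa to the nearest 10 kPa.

q = γ·D_f = 15.9 × 1.6 = 25.44 kPa.
c·N_c = 55.5 × 5.14 = 285.27 kPa
q·N_q = 25.44 × 1 = 25.44 kPa
q_ult = 285.27 + 25.44 = 310.71 kPa.

q_ult ≈ 310 kPa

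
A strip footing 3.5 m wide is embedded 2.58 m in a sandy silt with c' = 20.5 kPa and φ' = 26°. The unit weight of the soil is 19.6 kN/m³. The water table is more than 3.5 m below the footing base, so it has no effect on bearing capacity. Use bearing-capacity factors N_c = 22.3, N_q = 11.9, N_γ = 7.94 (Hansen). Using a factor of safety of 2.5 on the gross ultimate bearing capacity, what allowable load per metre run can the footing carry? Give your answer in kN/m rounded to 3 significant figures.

≈ 1860 kN/m

Overburden at base level: q = 19.6 × 2.58 = 50.568 kPa.
Cohesion term c·N_c = 20.5 × 22.3 = 457.15 kPa; surcharge term q·N_q = 50.568 × 11.9 = 601.76 kPa; self-weight term 0.5·γ·B·N_γ = 0.5 × 19.6 × 3.5 × 7.94 = 272.34 kPa.
q_ult = 457.15 + 601.76 + 272.34 = 1331.3 kPa.
Gross allowable pressure q_all = 1331.3 / 2.5 = 532.5 kPa.
Allowable wall load = q_all × B = 532.5 × 3.5 = 1863.8 kN per metre run.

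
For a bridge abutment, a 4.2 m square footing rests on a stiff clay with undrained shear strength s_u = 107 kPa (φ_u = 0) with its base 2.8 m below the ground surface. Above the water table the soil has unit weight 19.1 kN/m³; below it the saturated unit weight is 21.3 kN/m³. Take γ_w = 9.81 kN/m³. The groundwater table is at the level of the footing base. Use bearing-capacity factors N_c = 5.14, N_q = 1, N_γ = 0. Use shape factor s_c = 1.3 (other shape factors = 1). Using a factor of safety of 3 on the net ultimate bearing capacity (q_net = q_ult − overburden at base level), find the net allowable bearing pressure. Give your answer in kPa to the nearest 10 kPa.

Effective surcharge at the founding depth q = γ·D_f = 19.1 × 2.8 = 53.48 kPa.
q_ult = c·N_c·s_c + q·N_q
     = 107 × 5.14 × 1.3 + 53.48 × 1
     = 714.97 + 53.48 = 768.45 kPa.
q_net = 768.45 − 53.48 = 714.97 kPa.
q_all(net) = 714.97 / 3 = 238.32 kPa.

q_all(net) ≈ 240 kPa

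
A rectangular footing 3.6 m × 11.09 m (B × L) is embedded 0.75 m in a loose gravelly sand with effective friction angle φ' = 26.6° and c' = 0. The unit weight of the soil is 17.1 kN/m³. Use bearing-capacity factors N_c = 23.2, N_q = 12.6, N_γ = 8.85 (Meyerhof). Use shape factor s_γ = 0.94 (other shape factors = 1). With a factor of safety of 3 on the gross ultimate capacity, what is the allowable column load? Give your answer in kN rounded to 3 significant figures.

P_all ≈ 5560 kN

Effective surcharge at the founding depth q = γ·D_f = 17.1 × 0.75 = 12.825 kPa.
q_ult = q·N_q + 0.5·γ·B·N_γ·s_γ
     = 12.825 × 12.6 + 0.5 × 17.1 × 3.6 × 8.85 × 0.94
     = 161.59 + 256.06 = 417.65 kPa.
Gross allowable pressure q_all = 417.65 / 3 = 139.22 kPa.
Footing area = 39.924 m², so allowable column load = 139.22 × 39.924 = 5558.1 kN.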